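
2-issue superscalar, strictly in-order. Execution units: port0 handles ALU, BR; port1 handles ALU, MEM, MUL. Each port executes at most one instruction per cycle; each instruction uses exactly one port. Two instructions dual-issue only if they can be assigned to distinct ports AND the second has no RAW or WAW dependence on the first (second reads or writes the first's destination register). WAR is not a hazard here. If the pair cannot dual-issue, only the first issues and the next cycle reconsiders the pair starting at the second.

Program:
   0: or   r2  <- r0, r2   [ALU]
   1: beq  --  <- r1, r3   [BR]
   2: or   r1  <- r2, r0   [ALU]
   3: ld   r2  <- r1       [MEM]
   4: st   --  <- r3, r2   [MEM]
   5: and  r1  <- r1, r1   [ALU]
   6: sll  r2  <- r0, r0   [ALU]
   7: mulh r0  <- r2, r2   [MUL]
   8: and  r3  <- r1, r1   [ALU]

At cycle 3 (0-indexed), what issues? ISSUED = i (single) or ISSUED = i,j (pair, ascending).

ISSUED = 4,5

t=0 i0+i1:or beq ; dual
t=1 i2:or ; RAW r1
t=2 i3:ld ; no-port MEM/MEM
t=3 i4+i5:st and ; dual
t=4 i6:sll ; RAW r2
t=5 i7+i8:mulh and ; dual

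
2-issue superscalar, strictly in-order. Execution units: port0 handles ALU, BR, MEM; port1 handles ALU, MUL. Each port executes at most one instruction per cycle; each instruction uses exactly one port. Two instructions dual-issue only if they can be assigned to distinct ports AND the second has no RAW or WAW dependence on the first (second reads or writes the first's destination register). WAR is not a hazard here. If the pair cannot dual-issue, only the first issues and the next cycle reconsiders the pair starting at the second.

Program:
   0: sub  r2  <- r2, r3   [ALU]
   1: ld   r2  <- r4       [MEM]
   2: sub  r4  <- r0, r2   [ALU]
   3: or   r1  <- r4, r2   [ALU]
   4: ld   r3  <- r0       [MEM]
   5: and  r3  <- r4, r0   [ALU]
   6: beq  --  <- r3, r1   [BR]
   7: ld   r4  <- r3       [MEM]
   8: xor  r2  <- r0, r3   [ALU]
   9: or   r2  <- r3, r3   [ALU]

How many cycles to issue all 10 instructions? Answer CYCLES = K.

t=0 i0:sub.ALU ; WAW r2
t=1 i1:ld.MEM ; RAW r2
t=2 i2:sub.ALU ; RAW r4
t=3 i3,i4:or.ALU+ld.MEM ; dual
t=4 i5:and.ALU ; RAW r3
t=5 i6:beq.BR ; no-port BR/MEM
t=6 i7,i8:ld.MEM+xor.ALU ; dual
t=7 i9:or.ALU ; tail

CYCLES = 8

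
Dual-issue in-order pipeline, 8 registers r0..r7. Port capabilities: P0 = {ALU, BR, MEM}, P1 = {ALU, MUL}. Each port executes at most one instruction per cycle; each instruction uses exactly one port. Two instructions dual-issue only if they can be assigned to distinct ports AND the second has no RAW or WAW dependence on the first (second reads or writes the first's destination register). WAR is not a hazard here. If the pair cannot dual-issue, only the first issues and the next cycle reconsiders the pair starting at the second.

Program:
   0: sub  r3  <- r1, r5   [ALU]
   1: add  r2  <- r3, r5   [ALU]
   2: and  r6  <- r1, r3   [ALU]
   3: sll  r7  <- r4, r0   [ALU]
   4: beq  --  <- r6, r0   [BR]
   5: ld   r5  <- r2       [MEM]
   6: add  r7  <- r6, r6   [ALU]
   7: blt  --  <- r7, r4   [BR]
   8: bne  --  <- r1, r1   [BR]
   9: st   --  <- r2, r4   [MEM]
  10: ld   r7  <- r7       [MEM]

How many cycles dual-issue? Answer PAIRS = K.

PAIRS = 3

#0 head=0: sub i0 RAW r3
#1 head=1: add+and i1+i2 2-wide
#2 head=3: sll+beq i3+i4 2-wide
#3 head=5: ld+add i5+i6 2-wide
#4 head=7: blt i7 no-port BR/BR
#5 head=8: bne i8 no-port BR/MEM
#6 head=9: st i9 no-port MEM/MEM
#7 head=10: ld i10 tail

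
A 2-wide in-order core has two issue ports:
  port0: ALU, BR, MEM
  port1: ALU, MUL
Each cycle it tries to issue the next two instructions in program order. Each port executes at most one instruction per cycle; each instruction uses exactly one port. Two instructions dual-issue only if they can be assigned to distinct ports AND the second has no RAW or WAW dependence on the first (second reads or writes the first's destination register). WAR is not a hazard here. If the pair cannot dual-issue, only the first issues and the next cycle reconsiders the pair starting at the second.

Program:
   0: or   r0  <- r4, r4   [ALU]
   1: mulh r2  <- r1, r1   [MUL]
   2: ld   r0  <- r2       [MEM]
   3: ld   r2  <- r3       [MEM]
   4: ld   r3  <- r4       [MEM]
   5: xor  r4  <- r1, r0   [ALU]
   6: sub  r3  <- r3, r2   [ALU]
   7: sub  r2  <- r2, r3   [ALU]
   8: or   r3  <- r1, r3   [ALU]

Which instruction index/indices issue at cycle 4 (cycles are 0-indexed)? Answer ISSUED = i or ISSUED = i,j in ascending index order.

ISSUED = 6

0. or.ALU/mulh.MUL @i0&i1  | 2-wide
1. ld.MEM @i2  | no-port MEM/MEM
2. ld.MEM @i3  | no-port MEM/MEM
3. ld.MEM/xor.ALU @i4&i5  | 2-wide
4. sub.ALU @i6  | RAW r3
5. sub.ALU/or.ALU @i7&i8  | 2-wide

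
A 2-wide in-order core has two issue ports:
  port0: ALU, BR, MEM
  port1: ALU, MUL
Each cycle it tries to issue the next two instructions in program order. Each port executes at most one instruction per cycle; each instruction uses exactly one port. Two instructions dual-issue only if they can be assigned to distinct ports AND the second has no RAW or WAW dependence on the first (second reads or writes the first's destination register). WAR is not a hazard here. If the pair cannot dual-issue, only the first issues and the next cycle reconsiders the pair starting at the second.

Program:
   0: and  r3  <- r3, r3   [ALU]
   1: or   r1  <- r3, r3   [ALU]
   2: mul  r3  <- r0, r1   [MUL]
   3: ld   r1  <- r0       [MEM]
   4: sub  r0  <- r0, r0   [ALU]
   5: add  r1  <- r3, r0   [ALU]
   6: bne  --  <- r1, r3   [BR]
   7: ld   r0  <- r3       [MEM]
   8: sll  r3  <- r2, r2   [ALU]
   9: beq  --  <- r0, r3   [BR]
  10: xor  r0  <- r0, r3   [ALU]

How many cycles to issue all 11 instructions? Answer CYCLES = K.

#0 head=0: and.ALU i0 RAW r3
#1 head=1: or.ALU i1 RAW r1
#2 head=2: mul.MUL;ld.MEM i2+i3 dual
#3 head=4: sub.ALU i4 RAW r0
#4 head=5: add.ALU i5 RAW r1
#5 head=6: bne.BR i6 no-port BR/MEM
#6 head=7: ld.MEM;sll.ALU i7+i8 dual
#7 head=9: beq.BR;xor.ALU i9+i10 dual

CYCLES = 8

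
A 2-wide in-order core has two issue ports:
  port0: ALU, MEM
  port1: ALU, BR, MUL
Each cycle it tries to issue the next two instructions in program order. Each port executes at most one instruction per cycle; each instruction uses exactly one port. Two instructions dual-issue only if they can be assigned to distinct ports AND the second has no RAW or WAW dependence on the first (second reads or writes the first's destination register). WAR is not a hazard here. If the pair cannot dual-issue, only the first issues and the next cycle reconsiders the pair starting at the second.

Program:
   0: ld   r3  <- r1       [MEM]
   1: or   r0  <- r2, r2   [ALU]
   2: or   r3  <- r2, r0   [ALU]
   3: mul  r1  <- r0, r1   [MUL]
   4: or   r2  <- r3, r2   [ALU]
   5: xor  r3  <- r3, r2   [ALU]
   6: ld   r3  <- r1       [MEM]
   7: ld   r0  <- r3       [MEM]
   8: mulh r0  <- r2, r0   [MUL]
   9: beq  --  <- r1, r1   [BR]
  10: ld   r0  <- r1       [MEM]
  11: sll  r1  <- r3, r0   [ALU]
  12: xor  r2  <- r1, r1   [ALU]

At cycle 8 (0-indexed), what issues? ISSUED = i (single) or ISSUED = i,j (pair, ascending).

0. ld;or @i0/i1  | 2-wide
1. or;mul @i2/i3  | 2-wide
2. or @i4  | RAW r2
3. xor @i5  | WAW r3
4. ld @i6  | no-port MEM/MEM
5. ld @i7  | RAW+WAW r0
6. mulh @i8  | no-port MUL/BR
7. beq;ld @i9/i10  | 2-wide
8. sll @i11  | RAW r1
9. xor @i12  | tail

ISSUED = 11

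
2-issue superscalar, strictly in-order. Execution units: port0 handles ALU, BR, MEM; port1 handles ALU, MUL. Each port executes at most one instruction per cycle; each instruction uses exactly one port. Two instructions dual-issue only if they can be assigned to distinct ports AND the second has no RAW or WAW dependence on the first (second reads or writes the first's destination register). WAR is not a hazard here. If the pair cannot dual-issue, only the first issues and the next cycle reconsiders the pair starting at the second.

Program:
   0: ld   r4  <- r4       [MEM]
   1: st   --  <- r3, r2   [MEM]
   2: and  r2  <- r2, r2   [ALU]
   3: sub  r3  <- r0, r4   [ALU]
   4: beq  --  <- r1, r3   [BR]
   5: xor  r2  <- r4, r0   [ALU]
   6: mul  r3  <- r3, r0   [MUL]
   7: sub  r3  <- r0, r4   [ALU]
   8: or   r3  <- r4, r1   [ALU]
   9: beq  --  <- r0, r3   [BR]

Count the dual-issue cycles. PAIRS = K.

#0 head=0: ld.MEM i0 no-port MEM/MEM
#1 head=1: st.MEM/and.ALU i1+i2 2-wide
#2 head=3: sub.ALU i3 RAW r3
#3 head=4: beq.BR/xor.ALU i4+i5 2-wide
#4 head=6: mul.MUL i6 WAW r3
#5 head=7: sub.ALU i7 WAW r3
#6 head=8: or.ALU i8 RAW r3
#7 head=9: beq.BR i9 tail

PAIRS = 2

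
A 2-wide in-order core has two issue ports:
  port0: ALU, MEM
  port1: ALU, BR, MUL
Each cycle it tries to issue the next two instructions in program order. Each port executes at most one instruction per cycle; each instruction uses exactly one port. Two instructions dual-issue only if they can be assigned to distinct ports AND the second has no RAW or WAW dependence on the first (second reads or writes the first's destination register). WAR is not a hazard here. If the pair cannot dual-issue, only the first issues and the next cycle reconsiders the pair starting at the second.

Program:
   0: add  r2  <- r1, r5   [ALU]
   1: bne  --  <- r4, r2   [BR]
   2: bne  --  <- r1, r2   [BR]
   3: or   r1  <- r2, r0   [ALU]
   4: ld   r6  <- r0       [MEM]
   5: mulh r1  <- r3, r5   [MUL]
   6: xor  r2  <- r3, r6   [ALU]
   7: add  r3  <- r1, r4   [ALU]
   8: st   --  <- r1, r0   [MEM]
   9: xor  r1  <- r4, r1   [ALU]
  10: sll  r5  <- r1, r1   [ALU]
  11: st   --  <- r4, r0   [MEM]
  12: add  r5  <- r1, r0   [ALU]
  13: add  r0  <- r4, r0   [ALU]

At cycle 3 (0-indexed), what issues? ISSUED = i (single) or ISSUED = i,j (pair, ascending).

ISSUED = 4,5

[0] i0  add.ALU  -- RAW r2
[1] i1  bne.BR  -- no-port BR/BR
[2] i2,i3  bne.BR+or.ALU  -- 2-wide
[3] i4,i5  ld.MEM+mulh.MUL  -- 2-wide
[4] i6,i7  xor.ALU+add.ALU  -- 2-wide
[5] i8,i9  st.MEM+xor.ALU  -- 2-wide
[6] i10,i11  sll.ALU+st.MEM  -- 2-wide
[7] i12,i13  add.ALU+add.ALU  -- 2-wide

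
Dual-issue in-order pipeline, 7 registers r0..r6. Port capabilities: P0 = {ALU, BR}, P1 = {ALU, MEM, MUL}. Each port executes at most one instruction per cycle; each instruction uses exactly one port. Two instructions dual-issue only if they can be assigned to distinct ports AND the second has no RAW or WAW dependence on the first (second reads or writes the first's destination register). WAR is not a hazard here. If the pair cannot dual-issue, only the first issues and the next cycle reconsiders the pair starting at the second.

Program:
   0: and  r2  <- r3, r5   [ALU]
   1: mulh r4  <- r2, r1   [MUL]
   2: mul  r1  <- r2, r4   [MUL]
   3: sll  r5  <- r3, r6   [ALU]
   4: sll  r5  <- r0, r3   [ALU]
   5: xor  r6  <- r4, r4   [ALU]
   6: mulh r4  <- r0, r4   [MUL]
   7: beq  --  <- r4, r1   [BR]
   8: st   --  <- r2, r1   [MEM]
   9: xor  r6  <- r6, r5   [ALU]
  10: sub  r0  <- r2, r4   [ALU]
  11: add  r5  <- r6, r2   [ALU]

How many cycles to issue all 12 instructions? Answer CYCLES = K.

CYCLES = 8

0. and.ALU @i0  | RAW r2
1. mulh.MUL @i1  | no-port MUL/MUL
2. mul.MUL;sll.ALU @i2&i3  | dual
3. sll.ALU;xor.ALU @i4&i5  | dual
4. mulh.MUL @i6  | RAW r4
5. beq.BR;st.MEM @i7&i8  | dual
6. xor.ALU;sub.ALU @i9&i10  | dual
7. add.ALU @i11  | tail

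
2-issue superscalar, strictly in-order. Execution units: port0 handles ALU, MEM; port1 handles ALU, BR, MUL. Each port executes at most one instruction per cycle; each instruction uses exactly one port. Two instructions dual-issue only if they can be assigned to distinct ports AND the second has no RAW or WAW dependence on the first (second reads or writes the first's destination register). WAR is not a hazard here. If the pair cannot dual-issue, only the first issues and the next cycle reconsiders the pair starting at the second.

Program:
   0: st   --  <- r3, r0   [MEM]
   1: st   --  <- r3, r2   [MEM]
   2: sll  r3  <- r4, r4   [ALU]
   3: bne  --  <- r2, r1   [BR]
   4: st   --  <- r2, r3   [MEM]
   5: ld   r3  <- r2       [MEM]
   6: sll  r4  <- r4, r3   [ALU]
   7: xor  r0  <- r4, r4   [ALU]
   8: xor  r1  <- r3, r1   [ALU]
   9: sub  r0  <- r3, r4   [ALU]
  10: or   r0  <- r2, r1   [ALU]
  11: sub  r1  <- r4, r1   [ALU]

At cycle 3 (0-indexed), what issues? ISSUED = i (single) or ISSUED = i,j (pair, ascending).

c0: i0 st.MEM  no-port MEM/MEM
c1: i1&i2 st.MEM/sll.ALU  2-wide
c2: i3&i4 bne.BR/st.MEM  2-wide
c3: i5 ld.MEM  RAW r3
c4: i6 sll.ALU  RAW r4
c5: i7&i8 xor.ALU/xor.ALU  2-wide
c6: i9 sub.ALU  WAW r0
c7: i10&i11 or.ALU/sub.ALU  2-wide

ISSUED = 5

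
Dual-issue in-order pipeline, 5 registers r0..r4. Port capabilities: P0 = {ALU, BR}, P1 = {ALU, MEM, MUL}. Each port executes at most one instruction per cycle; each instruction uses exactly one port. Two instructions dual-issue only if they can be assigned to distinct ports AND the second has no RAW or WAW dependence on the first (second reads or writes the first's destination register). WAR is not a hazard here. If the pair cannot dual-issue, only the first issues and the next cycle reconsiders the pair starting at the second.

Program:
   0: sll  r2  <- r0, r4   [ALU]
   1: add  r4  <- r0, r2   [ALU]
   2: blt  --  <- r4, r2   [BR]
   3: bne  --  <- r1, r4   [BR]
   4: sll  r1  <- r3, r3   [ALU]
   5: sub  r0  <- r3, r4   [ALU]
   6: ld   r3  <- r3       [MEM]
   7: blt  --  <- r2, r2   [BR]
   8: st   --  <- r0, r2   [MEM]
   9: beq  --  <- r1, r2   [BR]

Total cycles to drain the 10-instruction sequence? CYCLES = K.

0. sll.ALU @i0  | RAW r2
1. add.ALU @i1  | RAW r4
2. blt.BR @i2  | no-port BR/BR
3. bne.BR+sll.ALU @i3+i4  | pair
4. sub.ALU+ld.MEM @i5+i6  | pair
5. blt.BR+st.MEM @i7+i8  | pair
6. beq.BR @i9  | tail

CYCLES = 7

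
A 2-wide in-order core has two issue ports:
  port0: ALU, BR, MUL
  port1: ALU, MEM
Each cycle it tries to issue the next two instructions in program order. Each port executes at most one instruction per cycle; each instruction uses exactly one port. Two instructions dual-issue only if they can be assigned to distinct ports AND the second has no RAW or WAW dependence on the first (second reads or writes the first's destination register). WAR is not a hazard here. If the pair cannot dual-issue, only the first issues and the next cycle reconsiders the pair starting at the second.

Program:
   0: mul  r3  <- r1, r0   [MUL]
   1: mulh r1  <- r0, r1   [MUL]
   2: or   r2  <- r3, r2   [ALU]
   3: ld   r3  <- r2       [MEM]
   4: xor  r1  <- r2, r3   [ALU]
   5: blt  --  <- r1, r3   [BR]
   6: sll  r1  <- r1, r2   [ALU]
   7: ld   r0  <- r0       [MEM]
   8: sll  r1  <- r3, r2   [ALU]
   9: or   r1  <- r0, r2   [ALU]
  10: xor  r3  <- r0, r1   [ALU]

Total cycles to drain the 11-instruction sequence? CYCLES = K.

  cy0 -> i0 (mul) no-port MUL/MUL
  cy1 -> i1&i2 (mulh/or) dual
  cy2 -> i3 (ld) RAW r3
  cy3 -> i4 (xor) RAW r1
  cy4 -> i5&i6 (blt/sll) dual
  cy5 -> i7&i8 (ld/sll) dual
  cy6 -> i9 (or) RAW r1
  cy7 -> i10 (xor) tail

CYCLES = 8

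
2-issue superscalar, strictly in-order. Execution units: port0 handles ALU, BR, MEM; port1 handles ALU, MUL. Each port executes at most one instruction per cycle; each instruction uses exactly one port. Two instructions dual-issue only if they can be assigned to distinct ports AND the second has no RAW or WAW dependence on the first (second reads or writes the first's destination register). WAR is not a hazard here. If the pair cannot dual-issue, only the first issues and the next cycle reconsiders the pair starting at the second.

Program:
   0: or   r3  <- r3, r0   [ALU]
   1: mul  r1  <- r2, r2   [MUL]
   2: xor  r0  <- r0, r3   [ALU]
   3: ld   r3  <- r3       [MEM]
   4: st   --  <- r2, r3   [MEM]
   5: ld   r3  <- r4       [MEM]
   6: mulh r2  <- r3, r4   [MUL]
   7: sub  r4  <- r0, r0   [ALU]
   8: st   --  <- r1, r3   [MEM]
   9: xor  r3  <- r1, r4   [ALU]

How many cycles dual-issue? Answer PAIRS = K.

c0: i0/i1 or mul  dual
c1: i2/i3 xor ld  dual
c2: i4 st  no-port MEM/MEM
c3: i5 ld  RAW r3
c4: i6/i7 mulh sub  dual
c5: i8/i9 st xor  dual

PAIRS = 4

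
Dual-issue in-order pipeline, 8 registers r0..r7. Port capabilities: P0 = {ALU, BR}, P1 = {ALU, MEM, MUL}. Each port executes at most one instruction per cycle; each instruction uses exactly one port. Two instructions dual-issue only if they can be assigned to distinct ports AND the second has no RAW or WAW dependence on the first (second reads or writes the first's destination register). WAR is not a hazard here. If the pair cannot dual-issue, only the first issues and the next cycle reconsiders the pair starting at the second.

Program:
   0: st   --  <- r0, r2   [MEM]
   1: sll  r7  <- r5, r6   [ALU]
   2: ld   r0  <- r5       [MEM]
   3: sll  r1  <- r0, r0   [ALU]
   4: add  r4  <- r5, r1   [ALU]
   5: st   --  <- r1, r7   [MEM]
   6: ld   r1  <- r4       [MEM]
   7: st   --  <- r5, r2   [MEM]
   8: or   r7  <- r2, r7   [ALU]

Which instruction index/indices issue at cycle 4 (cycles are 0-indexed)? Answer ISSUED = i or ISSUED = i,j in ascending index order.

[0] i0/i1  st/sll  -- pair
[1] i2  ld  -- RAW r0
[2] i3  sll  -- RAW r1
[3] i4/i5  add/st  -- pair
[4] i6  ld  -- no-port MEM/MEM
[5] i7/i8  st/or  -- pair

ISSUED = 6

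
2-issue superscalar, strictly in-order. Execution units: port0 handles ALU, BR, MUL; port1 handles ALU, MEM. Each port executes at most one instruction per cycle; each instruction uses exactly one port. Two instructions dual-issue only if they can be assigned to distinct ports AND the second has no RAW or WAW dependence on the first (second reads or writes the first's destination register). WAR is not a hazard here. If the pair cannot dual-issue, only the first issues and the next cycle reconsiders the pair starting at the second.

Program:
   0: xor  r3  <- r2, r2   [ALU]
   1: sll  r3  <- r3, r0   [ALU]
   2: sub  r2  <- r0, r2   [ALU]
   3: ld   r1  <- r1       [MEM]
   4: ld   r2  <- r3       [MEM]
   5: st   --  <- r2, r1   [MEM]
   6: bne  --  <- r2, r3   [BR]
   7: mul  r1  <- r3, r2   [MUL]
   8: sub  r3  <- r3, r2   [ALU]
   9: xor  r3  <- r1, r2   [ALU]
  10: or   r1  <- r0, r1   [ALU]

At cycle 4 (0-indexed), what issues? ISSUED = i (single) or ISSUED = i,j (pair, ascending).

0. xor.ALU @i0  | RAW+WAW r3
1. sll.ALU/sub.ALU @i1/i2  | 2-wide
2. ld.MEM @i3  | no-port MEM/MEM
3. ld.MEM @i4  | no-port MEM/MEM
4. st.MEM/bne.BR @i5/i6  | 2-wide
5. mul.MUL/sub.ALU @i7/i8  | 2-wide
6. xor.ALU/or.ALU @i9/i10  | 2-wide

ISSUED = 5,6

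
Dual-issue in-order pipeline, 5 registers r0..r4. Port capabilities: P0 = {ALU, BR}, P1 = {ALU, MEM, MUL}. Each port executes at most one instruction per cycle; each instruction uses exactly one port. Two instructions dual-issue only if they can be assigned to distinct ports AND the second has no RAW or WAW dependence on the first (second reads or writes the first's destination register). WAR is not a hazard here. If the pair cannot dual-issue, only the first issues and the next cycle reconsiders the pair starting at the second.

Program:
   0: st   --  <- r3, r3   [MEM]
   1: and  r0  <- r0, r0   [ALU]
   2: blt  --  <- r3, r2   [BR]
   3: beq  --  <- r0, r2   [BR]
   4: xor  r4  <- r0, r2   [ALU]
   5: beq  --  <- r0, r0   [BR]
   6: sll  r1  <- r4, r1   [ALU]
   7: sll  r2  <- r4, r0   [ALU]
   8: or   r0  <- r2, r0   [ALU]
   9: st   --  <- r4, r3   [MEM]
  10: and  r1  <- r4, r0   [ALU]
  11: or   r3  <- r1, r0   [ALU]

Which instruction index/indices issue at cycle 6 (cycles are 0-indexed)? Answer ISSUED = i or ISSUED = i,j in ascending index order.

ISSUED = 10

  cy0 -> i0&i1 (st.MEM/and.ALU) dual
  cy1 -> i2 (blt.BR) no-port BR/BR
  cy2 -> i3&i4 (beq.BR/xor.ALU) dual
  cy3 -> i5&i6 (beq.BR/sll.ALU) dual
  cy4 -> i7 (sll.ALU) RAW r2
  cy5 -> i8&i9 (or.ALU/st.MEM) dual
  cy6 -> i10 (and.ALU) RAW r1
  cy7 -> i11 (or.ALU) tail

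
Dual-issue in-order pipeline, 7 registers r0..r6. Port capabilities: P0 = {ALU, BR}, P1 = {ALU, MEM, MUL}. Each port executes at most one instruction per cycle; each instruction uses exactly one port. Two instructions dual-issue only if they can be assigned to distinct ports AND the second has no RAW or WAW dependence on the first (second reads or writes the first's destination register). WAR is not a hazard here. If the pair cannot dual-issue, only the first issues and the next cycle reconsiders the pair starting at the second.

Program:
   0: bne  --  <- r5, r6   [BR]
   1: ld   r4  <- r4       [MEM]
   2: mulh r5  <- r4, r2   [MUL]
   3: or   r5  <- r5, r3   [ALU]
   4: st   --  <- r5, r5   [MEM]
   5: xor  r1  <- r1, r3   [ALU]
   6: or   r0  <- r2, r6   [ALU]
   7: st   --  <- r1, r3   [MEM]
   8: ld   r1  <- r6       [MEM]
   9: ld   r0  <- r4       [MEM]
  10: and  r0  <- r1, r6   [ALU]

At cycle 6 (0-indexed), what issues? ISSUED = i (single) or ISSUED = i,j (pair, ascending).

ISSUED = 9

#0 head=0: bne.BR;ld.MEM i0/i1 2-wide
#1 head=2: mulh.MUL i2 RAW+WAW r5
#2 head=3: or.ALU i3 RAW r5
#3 head=4: st.MEM;xor.ALU i4/i5 2-wide
#4 head=6: or.ALU;st.MEM i6/i7 2-wide
#5 head=8: ld.MEM i8 no-port MEM/MEM
#6 head=9: ld.MEM i9 WAW r0
#7 head=10: and.ALU i10 tail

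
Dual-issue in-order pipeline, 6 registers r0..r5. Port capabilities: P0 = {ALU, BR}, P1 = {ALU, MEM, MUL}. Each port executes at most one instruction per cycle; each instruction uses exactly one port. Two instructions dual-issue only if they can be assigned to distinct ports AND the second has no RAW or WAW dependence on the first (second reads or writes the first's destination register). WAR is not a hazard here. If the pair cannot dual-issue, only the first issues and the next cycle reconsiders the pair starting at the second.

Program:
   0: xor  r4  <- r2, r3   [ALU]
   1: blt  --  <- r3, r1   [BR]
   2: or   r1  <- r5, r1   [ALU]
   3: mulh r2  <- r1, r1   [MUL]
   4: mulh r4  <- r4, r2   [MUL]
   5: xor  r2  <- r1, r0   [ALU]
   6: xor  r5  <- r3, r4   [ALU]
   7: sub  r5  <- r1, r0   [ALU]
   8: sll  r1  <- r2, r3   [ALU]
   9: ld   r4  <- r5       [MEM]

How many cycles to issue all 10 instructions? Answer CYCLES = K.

0. xor.ALU/blt.BR @i0&i1  | dual
1. or.ALU @i2  | RAW r1
2. mulh.MUL @i3  | no-port MUL/MUL
3. mulh.MUL/xor.ALU @i4&i5  | dual
4. xor.ALU @i6  | WAW r5
5. sub.ALU/sll.ALU @i7&i8  | dual
6. ld.MEM @i9  | tail

CYCLES = 7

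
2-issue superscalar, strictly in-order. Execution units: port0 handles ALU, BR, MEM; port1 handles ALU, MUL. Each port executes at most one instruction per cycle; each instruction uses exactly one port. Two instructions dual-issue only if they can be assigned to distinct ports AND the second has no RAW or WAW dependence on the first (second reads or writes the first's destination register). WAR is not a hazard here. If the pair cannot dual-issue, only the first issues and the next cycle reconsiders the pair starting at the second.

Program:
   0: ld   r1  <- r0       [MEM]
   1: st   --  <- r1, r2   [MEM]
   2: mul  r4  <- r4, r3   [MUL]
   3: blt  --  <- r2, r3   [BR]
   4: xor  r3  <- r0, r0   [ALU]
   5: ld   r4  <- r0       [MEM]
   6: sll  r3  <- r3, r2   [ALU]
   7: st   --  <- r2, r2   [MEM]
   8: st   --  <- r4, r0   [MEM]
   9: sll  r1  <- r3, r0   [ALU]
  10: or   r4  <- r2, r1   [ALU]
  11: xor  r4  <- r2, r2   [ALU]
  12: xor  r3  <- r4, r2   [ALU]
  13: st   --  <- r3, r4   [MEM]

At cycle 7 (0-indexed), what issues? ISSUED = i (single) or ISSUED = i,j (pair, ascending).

[0] i0  ld.MEM  -- no-port MEM/MEM
[1] i1&i2  st.MEM/mul.MUL  -- pair
[2] i3&i4  blt.BR/xor.ALU  -- pair
[3] i5&i6  ld.MEM/sll.ALU  -- pair
[4] i7  st.MEM  -- no-port MEM/MEM
[5] i8&i9  st.MEM/sll.ALU  -- pair
[6] i10  or.ALU  -- WAW r4
[7] i11  xor.ALU  -- RAW r4
[8] i12  xor.ALU  -- RAW r3
[9] i13  st.MEM  -- tail

ISSUED = 11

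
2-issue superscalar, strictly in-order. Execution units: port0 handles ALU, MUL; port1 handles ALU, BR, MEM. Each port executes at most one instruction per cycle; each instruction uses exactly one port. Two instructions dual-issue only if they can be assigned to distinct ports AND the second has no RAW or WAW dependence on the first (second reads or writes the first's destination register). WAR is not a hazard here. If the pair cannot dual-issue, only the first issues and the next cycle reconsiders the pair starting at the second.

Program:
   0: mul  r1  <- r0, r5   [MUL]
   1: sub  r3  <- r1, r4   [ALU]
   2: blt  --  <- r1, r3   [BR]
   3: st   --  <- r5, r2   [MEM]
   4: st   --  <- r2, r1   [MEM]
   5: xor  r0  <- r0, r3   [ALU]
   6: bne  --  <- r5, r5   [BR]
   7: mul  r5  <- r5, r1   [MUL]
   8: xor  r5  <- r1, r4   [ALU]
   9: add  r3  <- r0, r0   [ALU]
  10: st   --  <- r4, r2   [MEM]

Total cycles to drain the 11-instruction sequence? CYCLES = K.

0. mul.MUL @i0  | RAW r1
1. sub.ALU @i1  | RAW r3
2. blt.BR @i2  | no-port BR/MEM
3. st.MEM @i3  | no-port MEM/MEM
4. st.MEM+xor.ALU @i4/i5  | 2-wide
5. bne.BR+mul.MUL @i6/i7  | 2-wide
6. xor.ALU+add.ALU @i8/i9  | 2-wide
7. st.MEM @i10  | tail

CYCLES = 8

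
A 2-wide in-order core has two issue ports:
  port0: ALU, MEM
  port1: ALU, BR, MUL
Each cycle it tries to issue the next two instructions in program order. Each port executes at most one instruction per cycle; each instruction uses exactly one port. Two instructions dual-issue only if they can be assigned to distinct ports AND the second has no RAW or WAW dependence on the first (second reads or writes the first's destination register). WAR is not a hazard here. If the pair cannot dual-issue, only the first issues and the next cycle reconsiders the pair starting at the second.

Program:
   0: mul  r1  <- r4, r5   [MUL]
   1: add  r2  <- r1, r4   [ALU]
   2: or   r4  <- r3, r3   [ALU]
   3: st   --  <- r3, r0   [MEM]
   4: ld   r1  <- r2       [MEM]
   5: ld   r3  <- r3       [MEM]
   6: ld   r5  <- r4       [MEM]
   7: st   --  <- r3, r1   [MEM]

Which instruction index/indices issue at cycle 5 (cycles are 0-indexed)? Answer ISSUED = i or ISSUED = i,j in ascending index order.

ISSUED = 6

  cy0 -> i0 (mul) RAW r1
  cy1 -> i1&i2 (add+or) 2-wide
  cy2 -> i3 (st) no-port MEM/MEM
  cy3 -> i4 (ld) no-port MEM/MEM
  cy4 -> i5 (ld) no-port MEM/MEM
  cy5 -> i6 (ld) no-port MEM/MEM
  cy6 -> i7 (st) tail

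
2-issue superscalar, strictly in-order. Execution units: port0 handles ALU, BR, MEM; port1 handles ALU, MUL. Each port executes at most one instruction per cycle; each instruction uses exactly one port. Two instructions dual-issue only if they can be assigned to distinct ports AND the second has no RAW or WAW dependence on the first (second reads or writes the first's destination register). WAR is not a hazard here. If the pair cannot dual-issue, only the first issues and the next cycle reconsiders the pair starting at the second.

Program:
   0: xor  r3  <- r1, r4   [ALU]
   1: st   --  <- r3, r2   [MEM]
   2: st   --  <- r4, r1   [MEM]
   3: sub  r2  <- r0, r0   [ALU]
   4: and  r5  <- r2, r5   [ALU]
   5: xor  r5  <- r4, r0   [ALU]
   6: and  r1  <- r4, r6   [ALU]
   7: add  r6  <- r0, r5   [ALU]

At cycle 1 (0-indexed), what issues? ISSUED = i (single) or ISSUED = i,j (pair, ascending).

ISSUED = 1

  cy0 -> i0 (xor) RAW r3
  cy1 -> i1 (st) no-port MEM/MEM
  cy2 -> i2/i3 (st/sub) pair
  cy3 -> i4 (and) WAW r5
  cy4 -> i5/i6 (xor/and) pair
  cy5 -> i7 (add) tail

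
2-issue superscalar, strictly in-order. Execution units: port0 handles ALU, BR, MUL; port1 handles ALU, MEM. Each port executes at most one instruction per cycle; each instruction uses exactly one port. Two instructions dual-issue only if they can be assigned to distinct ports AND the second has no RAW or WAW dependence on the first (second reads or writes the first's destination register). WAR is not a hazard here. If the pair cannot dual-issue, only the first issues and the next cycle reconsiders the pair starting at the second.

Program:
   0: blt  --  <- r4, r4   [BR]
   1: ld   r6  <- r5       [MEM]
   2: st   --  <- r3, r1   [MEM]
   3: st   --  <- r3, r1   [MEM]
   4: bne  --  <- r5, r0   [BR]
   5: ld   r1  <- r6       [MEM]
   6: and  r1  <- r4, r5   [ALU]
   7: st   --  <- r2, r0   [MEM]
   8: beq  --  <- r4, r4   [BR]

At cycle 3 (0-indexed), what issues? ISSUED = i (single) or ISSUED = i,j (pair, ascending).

#0 head=0: blt;ld i0+i1 2-wide
#1 head=2: st i2 no-port MEM/MEM
#2 head=3: st;bne i3+i4 2-wide
#3 head=5: ld i5 WAW r1
#4 head=6: and;st i6+i7 2-wide
#5 head=8: beq i8 tail

ISSUED = 5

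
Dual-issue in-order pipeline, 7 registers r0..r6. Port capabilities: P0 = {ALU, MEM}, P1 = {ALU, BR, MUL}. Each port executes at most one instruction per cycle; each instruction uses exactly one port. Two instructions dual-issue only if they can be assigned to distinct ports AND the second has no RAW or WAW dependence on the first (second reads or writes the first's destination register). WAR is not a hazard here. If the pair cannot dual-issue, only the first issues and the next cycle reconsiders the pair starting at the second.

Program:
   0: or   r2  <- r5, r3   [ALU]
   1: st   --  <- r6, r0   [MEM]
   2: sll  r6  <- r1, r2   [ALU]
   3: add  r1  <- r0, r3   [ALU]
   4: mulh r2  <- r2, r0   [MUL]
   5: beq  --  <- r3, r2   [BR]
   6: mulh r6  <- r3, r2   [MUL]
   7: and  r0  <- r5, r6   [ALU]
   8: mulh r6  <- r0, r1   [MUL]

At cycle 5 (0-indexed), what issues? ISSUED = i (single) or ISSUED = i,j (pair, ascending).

ISSUED = 7

c0: i0,i1 or.ALU st.MEM  pair
c1: i2,i3 sll.ALU add.ALU  pair
c2: i4 mulh.MUL  no-port MUL/BR
c3: i5 beq.BR  no-port BR/MUL
c4: i6 mulh.MUL  RAW r6
c5: i7 and.ALU  RAW r0
c6: i8 mulh.MUL  tail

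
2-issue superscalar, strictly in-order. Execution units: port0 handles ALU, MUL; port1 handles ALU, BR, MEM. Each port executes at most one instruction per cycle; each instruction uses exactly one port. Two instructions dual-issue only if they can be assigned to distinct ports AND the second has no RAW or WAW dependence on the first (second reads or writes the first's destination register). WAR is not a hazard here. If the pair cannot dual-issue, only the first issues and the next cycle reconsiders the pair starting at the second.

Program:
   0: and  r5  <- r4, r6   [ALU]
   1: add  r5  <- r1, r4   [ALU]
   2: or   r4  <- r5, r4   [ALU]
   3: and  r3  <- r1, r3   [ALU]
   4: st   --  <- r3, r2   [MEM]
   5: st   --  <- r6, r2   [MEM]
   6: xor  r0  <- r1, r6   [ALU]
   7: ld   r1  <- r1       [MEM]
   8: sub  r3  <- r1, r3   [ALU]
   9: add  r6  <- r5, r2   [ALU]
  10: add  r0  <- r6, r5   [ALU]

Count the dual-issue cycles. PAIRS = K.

  cy0 -> i0 (and) WAW r5
  cy1 -> i1 (add) RAW r5
  cy2 -> i2&i3 (or;and) dual
  cy3 -> i4 (st) no-port MEM/MEM
  cy4 -> i5&i6 (st;xor) dual
  cy5 -> i7 (ld) RAW r1
  cy6 -> i8&i9 (sub;add) dual
  cy7 -> i10 (add) tail

PAIRS = 3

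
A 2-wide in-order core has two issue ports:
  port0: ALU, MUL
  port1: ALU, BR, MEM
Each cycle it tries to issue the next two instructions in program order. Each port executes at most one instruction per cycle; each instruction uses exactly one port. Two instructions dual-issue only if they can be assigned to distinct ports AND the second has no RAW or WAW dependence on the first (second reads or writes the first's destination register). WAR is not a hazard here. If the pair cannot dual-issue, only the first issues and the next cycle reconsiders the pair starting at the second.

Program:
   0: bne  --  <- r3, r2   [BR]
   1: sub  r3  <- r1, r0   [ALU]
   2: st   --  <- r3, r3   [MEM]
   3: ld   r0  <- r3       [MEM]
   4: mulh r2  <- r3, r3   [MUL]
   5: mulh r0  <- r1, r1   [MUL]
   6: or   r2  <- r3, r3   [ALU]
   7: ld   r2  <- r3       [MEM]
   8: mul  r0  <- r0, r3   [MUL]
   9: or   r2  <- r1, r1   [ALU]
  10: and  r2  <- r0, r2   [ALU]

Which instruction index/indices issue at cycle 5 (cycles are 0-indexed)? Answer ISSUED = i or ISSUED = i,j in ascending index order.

ISSUED = 9

c0: i0,i1 bne sub  2-wide
c1: i2 st  no-port MEM/MEM
c2: i3,i4 ld mulh  2-wide
c3: i5,i6 mulh or  2-wide
c4: i7,i8 ld mul  2-wide
c5: i9 or  RAW+WAW r2
c6: i10 and  tail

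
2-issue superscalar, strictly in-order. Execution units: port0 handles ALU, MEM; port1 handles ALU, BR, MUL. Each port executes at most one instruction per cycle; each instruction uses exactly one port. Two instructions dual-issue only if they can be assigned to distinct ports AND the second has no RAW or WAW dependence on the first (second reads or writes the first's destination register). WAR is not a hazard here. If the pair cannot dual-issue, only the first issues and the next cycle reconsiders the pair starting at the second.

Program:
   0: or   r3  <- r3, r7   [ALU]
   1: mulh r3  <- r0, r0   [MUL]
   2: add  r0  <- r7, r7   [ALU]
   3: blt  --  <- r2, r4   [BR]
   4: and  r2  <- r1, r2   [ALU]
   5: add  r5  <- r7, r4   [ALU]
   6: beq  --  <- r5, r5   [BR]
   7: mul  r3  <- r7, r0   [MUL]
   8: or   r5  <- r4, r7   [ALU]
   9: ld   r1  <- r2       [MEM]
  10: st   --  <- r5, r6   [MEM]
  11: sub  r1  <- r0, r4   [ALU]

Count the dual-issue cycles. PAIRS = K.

PAIRS = 4

[0] i0  or  -- WAW r3
[1] i1+i2  mulh;add  -- dual
[2] i3+i4  blt;and  -- dual
[3] i5  add  -- RAW r5
[4] i6  beq  -- no-port BR/MUL
[5] i7+i8  mul;or  -- dual
[6] i9  ld  -- no-port MEM/MEM
[7] i10+i11  st;sub  -- dual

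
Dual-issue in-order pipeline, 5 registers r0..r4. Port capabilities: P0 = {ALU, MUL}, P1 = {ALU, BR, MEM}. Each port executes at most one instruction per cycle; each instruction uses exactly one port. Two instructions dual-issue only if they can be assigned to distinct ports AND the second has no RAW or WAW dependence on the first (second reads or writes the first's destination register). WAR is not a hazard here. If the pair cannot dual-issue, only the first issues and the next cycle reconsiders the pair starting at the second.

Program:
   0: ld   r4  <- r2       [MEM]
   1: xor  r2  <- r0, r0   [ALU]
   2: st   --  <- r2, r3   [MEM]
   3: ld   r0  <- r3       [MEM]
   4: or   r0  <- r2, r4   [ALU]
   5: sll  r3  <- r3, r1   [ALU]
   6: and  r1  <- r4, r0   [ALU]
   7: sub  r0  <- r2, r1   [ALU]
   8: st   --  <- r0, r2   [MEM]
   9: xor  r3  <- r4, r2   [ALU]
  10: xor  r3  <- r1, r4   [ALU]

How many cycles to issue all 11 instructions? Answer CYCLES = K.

CYCLES = 8

t=0 i0+i1:ld+xor ; dual
t=1 i2:st ; no-port MEM/MEM
t=2 i3:ld ; WAW r0
t=3 i4+i5:or+sll ; dual
t=4 i6:and ; RAW r1
t=5 i7:sub ; RAW r0
t=6 i8+i9:st+xor ; dual
t=7 i10:xor ; tail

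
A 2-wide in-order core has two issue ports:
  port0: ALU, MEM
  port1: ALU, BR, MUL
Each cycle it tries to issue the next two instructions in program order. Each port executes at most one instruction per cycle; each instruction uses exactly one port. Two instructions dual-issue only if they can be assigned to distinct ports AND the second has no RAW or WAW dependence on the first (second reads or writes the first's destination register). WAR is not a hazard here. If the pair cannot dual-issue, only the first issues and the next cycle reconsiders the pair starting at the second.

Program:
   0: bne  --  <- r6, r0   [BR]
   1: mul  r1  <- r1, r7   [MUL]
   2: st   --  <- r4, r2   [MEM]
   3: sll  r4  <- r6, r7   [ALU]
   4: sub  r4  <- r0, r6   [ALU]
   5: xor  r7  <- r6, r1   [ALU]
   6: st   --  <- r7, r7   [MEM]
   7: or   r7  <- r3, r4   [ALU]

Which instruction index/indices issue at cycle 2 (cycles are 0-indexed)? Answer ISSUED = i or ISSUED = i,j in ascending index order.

c0: i0 bne  no-port BR/MUL
c1: i1/i2 mul/st  pair
c2: i3 sll  WAW r4
c3: i4/i5 sub/xor  pair
c4: i6/i7 st/or  pair

ISSUED = 3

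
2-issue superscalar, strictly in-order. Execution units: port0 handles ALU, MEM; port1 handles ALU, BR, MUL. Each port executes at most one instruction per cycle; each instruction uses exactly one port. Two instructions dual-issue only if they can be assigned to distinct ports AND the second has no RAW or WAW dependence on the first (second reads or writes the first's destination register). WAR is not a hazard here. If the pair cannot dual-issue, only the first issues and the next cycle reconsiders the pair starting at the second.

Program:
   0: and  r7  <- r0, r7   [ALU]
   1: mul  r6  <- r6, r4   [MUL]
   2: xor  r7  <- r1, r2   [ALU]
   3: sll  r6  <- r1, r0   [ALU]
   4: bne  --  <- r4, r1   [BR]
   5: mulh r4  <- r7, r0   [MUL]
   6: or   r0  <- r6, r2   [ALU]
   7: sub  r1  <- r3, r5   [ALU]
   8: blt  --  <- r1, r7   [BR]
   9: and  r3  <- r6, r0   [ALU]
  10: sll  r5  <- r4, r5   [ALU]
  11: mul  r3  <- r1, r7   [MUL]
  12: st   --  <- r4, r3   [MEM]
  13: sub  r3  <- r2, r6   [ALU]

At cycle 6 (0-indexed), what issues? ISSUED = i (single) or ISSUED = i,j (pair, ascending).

#0 head=0: and mul i0&i1 2-wide
#1 head=2: xor sll i2&i3 2-wide
#2 head=4: bne i4 no-port BR/MUL
#3 head=5: mulh or i5&i6 2-wide
#4 head=7: sub i7 RAW r1
#5 head=8: blt and i8&i9 2-wide
#6 head=10: sll mul i10&i11 2-wide
#7 head=12: st sub i12&i13 2-wide

ISSUED = 10,11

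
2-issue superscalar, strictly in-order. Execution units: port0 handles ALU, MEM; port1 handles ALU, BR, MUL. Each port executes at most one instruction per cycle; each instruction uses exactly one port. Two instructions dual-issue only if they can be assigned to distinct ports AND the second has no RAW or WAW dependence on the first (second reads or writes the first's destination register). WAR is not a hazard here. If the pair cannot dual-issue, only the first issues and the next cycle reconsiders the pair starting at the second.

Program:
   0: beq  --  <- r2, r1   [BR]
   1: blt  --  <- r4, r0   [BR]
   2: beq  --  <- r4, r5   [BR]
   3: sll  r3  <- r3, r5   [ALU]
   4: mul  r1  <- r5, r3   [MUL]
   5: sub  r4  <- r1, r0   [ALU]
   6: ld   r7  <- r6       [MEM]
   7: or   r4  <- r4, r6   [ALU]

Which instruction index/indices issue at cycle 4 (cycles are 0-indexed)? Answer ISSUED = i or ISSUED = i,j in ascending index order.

ISSUED = 5,6

  cy0 -> i0 (beq.BR) no-port BR/BR
  cy1 -> i1 (blt.BR) no-port BR/BR
  cy2 -> i2+i3 (beq.BR+sll.ALU) dual
  cy3 -> i4 (mul.MUL) RAW r1
  cy4 -> i5+i6 (sub.ALU+ld.MEM) dual
  cy5 -> i7 (or.ALU) tail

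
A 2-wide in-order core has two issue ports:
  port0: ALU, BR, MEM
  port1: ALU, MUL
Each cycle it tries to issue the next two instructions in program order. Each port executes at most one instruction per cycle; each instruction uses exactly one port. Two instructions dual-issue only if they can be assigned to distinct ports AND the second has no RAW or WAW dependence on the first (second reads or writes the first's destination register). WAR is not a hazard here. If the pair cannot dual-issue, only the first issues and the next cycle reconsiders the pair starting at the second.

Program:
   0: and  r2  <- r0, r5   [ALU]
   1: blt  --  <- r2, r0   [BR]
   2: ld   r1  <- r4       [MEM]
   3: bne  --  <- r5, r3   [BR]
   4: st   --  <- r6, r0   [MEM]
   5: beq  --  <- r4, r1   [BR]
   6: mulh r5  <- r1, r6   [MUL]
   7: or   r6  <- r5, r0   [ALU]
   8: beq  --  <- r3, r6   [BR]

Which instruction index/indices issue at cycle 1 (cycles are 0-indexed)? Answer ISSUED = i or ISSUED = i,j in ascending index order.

0. and @i0  | RAW r2
1. blt @i1  | no-port BR/MEM
2. ld @i2  | no-port MEM/BR
3. bne @i3  | no-port BR/MEM
4. st @i4  | no-port MEM/BR
5. beq/mulh @i5&i6  | dual
6. or @i7  | RAW r6
7. beq @i8  | tail

ISSUED = 1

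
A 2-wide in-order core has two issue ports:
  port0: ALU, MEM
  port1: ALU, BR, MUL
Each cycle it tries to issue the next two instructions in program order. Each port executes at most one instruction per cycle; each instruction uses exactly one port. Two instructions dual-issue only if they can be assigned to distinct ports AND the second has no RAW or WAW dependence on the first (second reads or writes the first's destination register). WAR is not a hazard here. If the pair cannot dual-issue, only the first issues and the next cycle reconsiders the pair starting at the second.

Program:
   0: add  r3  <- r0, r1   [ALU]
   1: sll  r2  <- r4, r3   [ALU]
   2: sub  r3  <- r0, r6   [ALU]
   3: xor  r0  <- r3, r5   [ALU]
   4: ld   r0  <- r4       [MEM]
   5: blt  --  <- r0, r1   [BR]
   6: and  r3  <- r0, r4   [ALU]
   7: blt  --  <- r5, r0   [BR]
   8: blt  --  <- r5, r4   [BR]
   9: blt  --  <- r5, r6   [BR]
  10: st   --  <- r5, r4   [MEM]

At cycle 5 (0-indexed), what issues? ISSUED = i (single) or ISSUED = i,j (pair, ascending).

ISSUED = 7

c0: i0 add.ALU  RAW r3
c1: i1/i2 sll.ALU;sub.ALU  2-wide
c2: i3 xor.ALU  WAW r0
c3: i4 ld.MEM  RAW r0
c4: i5/i6 blt.BR;and.ALU  2-wide
c5: i7 blt.BR  no-port BR/BR
c6: i8 blt.BR  no-port BR/BR
c7: i9/i10 blt.BR;st.MEM  2-wide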